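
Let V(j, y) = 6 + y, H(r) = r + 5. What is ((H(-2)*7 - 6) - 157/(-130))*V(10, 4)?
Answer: 2107/13 ≈ 162.08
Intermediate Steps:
H(r) = 5 + r
((H(-2)*7 - 6) - 157/(-130))*V(10, 4) = (((5 - 2)*7 - 6) - 157/(-130))*(6 + 4) = ((3*7 - 6) - 157*(-1/130))*10 = ((21 - 6) + 157/130)*10 = (15 + 157/130)*10 = (2107/130)*10 = 2107/13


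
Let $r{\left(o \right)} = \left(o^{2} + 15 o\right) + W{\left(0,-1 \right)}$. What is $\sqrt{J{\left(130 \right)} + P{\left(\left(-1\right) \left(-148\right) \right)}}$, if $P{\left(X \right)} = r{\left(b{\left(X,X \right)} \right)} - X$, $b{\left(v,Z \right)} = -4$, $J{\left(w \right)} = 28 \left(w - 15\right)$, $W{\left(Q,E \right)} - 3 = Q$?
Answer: $\sqrt{3031} \approx 55.055$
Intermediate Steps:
$W{\left(Q,E \right)} = 3 + Q$
$J{\left(w \right)} = -420 + 28 w$ ($J{\left(w \right)} = 28 \left(-15 + w\right) = -420 + 28 w$)
$r{\left(o \right)} = 3 + o^{2} + 15 o$ ($r{\left(o \right)} = \left(o^{2} + 15 o\right) + \left(3 + 0\right) = \left(o^{2} + 15 o\right) + 3 = 3 + o^{2} + 15 o$)
$P{\left(X \right)} = -41 - X$ ($P{\left(X \right)} = \left(3 + \left(-4\right)^{2} + 15 \left(-4\right)\right) - X = \left(3 + 16 - 60\right) - X = -41 - X$)
$\sqrt{J{\left(130 \right)} + P{\left(\left(-1\right) \left(-148\right) \right)}} = \sqrt{\left(-420 + 28 \cdot 130\right) - \left(41 - -148\right)} = \sqrt{\left(-420 + 3640\right) - 189} = \sqrt{3220 - 189} = \sqrt{3031}$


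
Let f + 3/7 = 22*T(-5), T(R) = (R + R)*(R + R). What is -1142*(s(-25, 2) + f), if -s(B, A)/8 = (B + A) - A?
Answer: -19182174/7 ≈ -2.7403e+6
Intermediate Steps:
T(R) = 4*R² (T(R) = (2*R)*(2*R) = 4*R²)
s(B, A) = -8*B (s(B, A) = -8*((B + A) - A) = -8*((A + B) - A) = -8*B)
f = 15397/7 (f = -3/7 + 22*(4*(-5)²) = -3/7 + 22*(4*25) = -3/7 + 22*100 = -3/7 + 2200 = 15397/7 ≈ 2199.6)
-1142*(s(-25, 2) + f) = -1142*(-8*(-25) + 15397/7) = -1142*(200 + 15397/7) = -1142*16797/7 = -19182174/7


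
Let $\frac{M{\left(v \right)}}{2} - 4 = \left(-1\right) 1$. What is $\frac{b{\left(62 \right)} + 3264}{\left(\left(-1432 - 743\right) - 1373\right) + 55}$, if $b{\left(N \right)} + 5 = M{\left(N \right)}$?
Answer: $- \frac{3265}{3493} \approx -0.93473$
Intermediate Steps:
$M{\left(v \right)} = 6$ ($M{\left(v \right)} = 8 + 2 \left(\left(-1\right) 1\right) = 8 + 2 \left(-1\right) = 8 - 2 = 6$)
$b{\left(N \right)} = 1$ ($b{\left(N \right)} = -5 + 6 = 1$)
$\frac{b{\left(62 \right)} + 3264}{\left(\left(-1432 - 743\right) - 1373\right) + 55} = \frac{1 + 3264}{\left(\left(-1432 - 743\right) - 1373\right) + 55} = \frac{3265}{\left(-2175 - 1373\right) + 55} = \frac{3265}{-3548 + 55} = \frac{3265}{-3493} = 3265 \left(- \frac{1}{3493}\right) = - \frac{3265}{3493}$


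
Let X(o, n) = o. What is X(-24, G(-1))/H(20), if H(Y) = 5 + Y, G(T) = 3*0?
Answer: -24/25 ≈ -0.96000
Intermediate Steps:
G(T) = 0
X(-24, G(-1))/H(20) = -24/(5 + 20) = -24/25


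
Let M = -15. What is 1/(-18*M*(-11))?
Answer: -1/2970 ≈ -0.00033670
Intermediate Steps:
1/(-18*M*(-11)) = 1/(-18*(-15)*(-11)) = 1/(270*(-11)) = 1/(-2970) = -1/2970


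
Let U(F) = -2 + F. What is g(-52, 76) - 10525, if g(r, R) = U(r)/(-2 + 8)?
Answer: -10534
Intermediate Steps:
g(r, R) = -⅓ + r/6 (g(r, R) = (-2 + r)/(-2 + 8) = (-2 + r)/6 = (-2 + r)*(⅙) = -⅓ + r/6)
g(-52, 76) - 10525 = (-⅓ + (⅙)*(-52)) - 10525 = (-⅓ - 26/3) - 10525 = -9 - 10525 = -10534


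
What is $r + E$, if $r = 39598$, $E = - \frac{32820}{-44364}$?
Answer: $\frac{146396541}{3697} \approx 39599.0$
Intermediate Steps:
$E = \frac{2735}{3697}$ ($E = \left(-32820\right) \left(- \frac{1}{44364}\right) = \frac{2735}{3697} \approx 0.73979$)
$r + E = 39598 + \frac{2735}{3697} = \frac{146396541}{3697}$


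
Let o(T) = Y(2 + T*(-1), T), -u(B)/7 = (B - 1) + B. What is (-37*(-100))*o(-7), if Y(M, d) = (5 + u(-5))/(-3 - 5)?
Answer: -37925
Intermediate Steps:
u(B) = 7 - 14*B (u(B) = -7*((B - 1) + B) = -7*((-1 + B) + B) = -7*(-1 + 2*B) = 7 - 14*B)
Y(M, d) = -41/4 (Y(M, d) = (5 + (7 - 14*(-5)))/(-3 - 5) = (5 + (7 + 70))/(-8) = (5 + 77)*(-⅛) = 82*(-⅛) = -41/4)
o(T) = -41/4
(-37*(-100))*o(-7) = -37*(-100)*(-41/4) = 3700*(-41/4) = -37925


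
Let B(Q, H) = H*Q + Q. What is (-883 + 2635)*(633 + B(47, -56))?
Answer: -3419904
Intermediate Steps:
B(Q, H) = Q + H*Q
(-883 + 2635)*(633 + B(47, -56)) = (-883 + 2635)*(633 + 47*(1 - 56)) = 1752*(633 + 47*(-55)) = 1752*(633 - 2585) = 1752*(-1952) = -3419904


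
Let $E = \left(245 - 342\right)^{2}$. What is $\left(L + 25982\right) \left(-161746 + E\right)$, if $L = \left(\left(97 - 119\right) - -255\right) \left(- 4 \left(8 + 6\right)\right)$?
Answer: $-1970326758$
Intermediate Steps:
$E = 9409$ ($E = \left(-97\right)^{2} = 9409$)
$L = -13048$ ($L = \left(\left(97 - 119\right) + 255\right) \left(\left(-4\right) 14\right) = \left(-22 + 255\right) \left(-56\right) = 233 \left(-56\right) = -13048$)
$\left(L + 25982\right) \left(-161746 + E\right) = \left(-13048 + 25982\right) \left(-161746 + 9409\right) = 12934 \left(-152337\right) = -1970326758$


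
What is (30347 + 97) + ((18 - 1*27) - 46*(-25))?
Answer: 31585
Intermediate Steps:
(30347 + 97) + ((18 - 1*27) - 46*(-25)) = 30444 + ((18 - 27) + 1150) = 30444 + (-9 + 1150) = 30444 + 1141 = 31585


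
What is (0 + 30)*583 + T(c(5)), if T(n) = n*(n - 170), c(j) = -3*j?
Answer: 20265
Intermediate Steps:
T(n) = n*(-170 + n)
(0 + 30)*583 + T(c(5)) = (0 + 30)*583 + (-3*5)*(-170 - 3*5) = 30*583 - 15*(-170 - 15) = 17490 - 15*(-185) = 17490 + 2775 = 20265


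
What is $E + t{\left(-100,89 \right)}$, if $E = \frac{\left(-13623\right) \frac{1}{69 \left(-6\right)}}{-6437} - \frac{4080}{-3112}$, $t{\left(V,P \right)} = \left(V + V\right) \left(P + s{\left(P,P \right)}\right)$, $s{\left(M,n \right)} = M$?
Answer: $- \frac{12301165540789}{345551034} \approx -35599.0$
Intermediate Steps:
$t{\left(V,P \right)} = 4 P V$ ($t{\left(V,P \right)} = \left(V + V\right) \left(P + P\right) = 2 V 2 P = 4 P V$)
$E = \frac{451269611}{345551034}$ ($E = - \frac{13623}{-414} \left(- \frac{1}{6437}\right) - - \frac{510}{389} = \left(-13623\right) \left(- \frac{1}{414}\right) \left(- \frac{1}{6437}\right) + \frac{510}{389} = \frac{4541}{138} \left(- \frac{1}{6437}\right) + \frac{510}{389} = - \frac{4541}{888306} + \frac{510}{389} = \frac{451269611}{345551034} \approx 1.3059$)
$E + t{\left(-100,89 \right)} = \frac{451269611}{345551034} + 4 \cdot 89 \left(-100\right) = \frac{451269611}{345551034} - 35600 = - \frac{12301165540789}{345551034}$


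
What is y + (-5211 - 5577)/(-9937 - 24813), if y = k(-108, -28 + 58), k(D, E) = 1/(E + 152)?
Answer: 999083/3162250 ≈ 0.31594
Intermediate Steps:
k(D, E) = 1/(152 + E)
y = 1/182 (y = 1/(152 + (-28 + 58)) = 1/(152 + 30) = 1/182 ≈ 0.0054945)
y + (-5211 - 5577)/(-9937 - 24813) = 1/182 + (-5211 - 5577)/(-9937 - 24813) = 1/182 - 10788/(-34750) = 1/182 - 10788*(-1/34750) = 1/182 + 5394/17375 = 999083/3162250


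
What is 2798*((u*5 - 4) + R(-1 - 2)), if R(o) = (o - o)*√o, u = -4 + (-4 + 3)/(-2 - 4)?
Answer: -194461/3 ≈ -64820.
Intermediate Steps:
u = -23/6 (u = -4 - 1/(-6) = -4 - 1*(-⅙) = -4 + ⅙ = -23/6 ≈ -3.8333)
R(o) = 0 (R(o) = 0*√o = 0)
2798*((u*5 - 4) + R(-1 - 2)) = 2798*((-23/6*5 - 4) + 0) = 2798*((-115/6 - 4) + 0) = 2798*(-139/6 + 0) = 2798*(-139/6) = -194461/3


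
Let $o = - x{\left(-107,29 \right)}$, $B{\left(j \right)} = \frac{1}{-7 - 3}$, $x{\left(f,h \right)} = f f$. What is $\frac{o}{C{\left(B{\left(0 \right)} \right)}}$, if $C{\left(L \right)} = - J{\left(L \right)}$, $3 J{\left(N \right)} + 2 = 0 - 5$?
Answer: $- \frac{34347}{7} \approx -4906.7$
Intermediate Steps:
$J{\left(N \right)} = - \frac{7}{3}$ ($J{\left(N \right)} = - \frac{2}{3} + \frac{0 - 5}{3} = - \frac{2}{3} + \frac{1}{3} \left(-5\right) = - \frac{2}{3} - \frac{5}{3} = - \frac{7}{3}$)
$x{\left(f,h \right)} = f^{2}$
$B{\left(j \right)} = - \frac{1}{10}$ ($B{\left(j \right)} = \frac{1}{-10} = - \frac{1}{10}$)
$C{\left(L \right)} = \frac{7}{3}$ ($C{\left(L \right)} = \left(-1\right) \left(- \frac{7}{3}\right) = \frac{7}{3}$)
$o = -11449$ ($o = - \left(-107\right)^{2} = \left(-1\right) 11449 = -11449$)
$\frac{o}{C{\left(B{\left(0 \right)} \right)}} = - \frac{11449}{\frac{7}{3}} = \left(-11449\right) \frac{3}{7} = - \frac{34347}{7}$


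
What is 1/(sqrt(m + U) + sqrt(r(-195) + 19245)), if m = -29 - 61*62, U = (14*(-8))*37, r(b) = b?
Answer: 1/(5*sqrt(762) + I*sqrt(7955)) ≈ 0.005111 - 0.0033028*I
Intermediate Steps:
U = -4144 (U = -112*37 = -4144)
m = -3811 (m = -29 - 3782 = -3811)
1/(sqrt(m + U) + sqrt(r(-195) + 19245)) = 1/(sqrt(-3811 - 4144) + sqrt(-195 + 19245)) = 1/(sqrt(-7955) + sqrt(19050)) = 1/(I*sqrt(7955) + 5*sqrt(762)) = 1/(5*sqrt(762) + I*sqrt(7955))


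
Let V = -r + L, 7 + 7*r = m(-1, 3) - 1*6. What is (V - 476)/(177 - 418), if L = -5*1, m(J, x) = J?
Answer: 479/241 ≈ 1.9876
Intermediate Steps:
L = -5
r = -2 (r = -1 + (-1 - 1*6)/7 = -1 + (-1 - 6)/7 = -1 + (⅐)*(-7) = -1 - 1 = -2)
V = -3 (V = -1*(-2) - 5 = 2 - 5 = -3)
(V - 476)/(177 - 418) = (-3 - 476)/(177 - 418) = -479/(-241) = -479*(-1/241) = 479/241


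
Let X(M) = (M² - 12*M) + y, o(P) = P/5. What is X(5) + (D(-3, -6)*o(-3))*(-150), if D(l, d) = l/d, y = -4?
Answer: 6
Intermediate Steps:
o(P) = P/5 (o(P) = P*(⅕) = P/5)
X(M) = -4 + M² - 12*M (X(M) = (M² - 12*M) - 4 = -4 + M² - 12*M)
X(5) + (D(-3, -6)*o(-3))*(-150) = (-4 + 5² - 12*5) + ((-3/(-6))*((⅕)*(-3)))*(-150) = (-4 + 25 - 60) + (-3*(-⅙)*(-⅗))*(-150) = -39 + ((½)*(-⅗))*(-150) = -39 - 3/10*(-150) = -39 + 45 = 6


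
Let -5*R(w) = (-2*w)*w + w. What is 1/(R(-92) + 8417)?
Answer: 1/11821 ≈ 8.4595e-5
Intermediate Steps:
R(w) = -w/5 + 2*w²/5 (R(w) = -((-2*w)*w + w)/5 = -(-2*w² + w)/5 = -(w - 2*w²)/5 = -w/5 + 2*w²/5)
1/(R(-92) + 8417) = 1/((⅕)*(-92)*(-1 + 2*(-92)) + 8417) = 1/((⅕)*(-92)*(-1 - 184) + 8417) = 1/((⅕)*(-92)*(-185) + 8417) = 1/(3404 + 8417) = 1/11821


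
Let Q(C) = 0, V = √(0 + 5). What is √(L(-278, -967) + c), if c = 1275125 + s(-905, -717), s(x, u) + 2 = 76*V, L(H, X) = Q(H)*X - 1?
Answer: √(1275122 + 76*√5) ≈ 1129.3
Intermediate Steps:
V = √5 ≈ 2.2361
L(H, X) = -1 (L(H, X) = 0*X - 1 = 0 - 1 = -1)
s(x, u) = -2 + 76*√5
c = 1275123 + 76*√5 (c = 1275125 + (-2 + 76*√5) = 1275123 + 76*√5 ≈ 1.2753e+6)
√(L(-278, -967) + c) = √(-1 + (1275123 + 76*√5)) = √(1275122 + 76*√5)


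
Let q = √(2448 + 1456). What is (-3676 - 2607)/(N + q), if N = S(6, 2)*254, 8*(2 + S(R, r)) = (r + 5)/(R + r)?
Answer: 3089627552/232146993 + 51470336*√61/232146993 ≈ 15.041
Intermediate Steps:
S(R, r) = -2 + (5 + r)/(8*(R + r)) (S(R, r) = -2 + ((r + 5)/(R + r))/8 = -2 + ((5 + r)/(R + r))/8 = -2 + (5 + r)/(8*(R + r)))
N = -15367/32 (N = ((5 - 16*6 - 15*2)/(8*(6 + 2)))*254 = ((⅛)*(5 - 96 - 30)/8)*254 = ((⅛)*(⅛)*(-121))*254 = -121/64*254 = -15367/32 ≈ -480.22)
q = 8*√61 (q = √3904 = 8*√61 ≈ 62.482)
(-3676 - 2607)/(N + q) = (-3676 - 2607)/(-15367/32 + 8*√61) = -6283/(-15367/32 + 8*√61)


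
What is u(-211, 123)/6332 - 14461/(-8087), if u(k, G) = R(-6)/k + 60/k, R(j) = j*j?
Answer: 4829967905/2701163131 ≈ 1.7881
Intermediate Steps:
R(j) = j²
u(k, G) = 96/k (u(k, G) = (-6)²/k + 60/k = 36/k + 60/k = 96/k)
u(-211, 123)/6332 - 14461/(-8087) = (96/(-211))/6332 - 14461/(-8087) = (96*(-1/211))*(1/6332) - 14461*(-1/8087) = -96/211*1/6332 + 14461/8087 = -24/334013 + 14461/8087 = 4829967905/2701163131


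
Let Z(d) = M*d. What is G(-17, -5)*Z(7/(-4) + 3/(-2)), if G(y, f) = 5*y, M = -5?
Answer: -5525/4 ≈ -1381.3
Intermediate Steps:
Z(d) = -5*d
G(-17, -5)*Z(7/(-4) + 3/(-2)) = (5*(-17))*(-5*(7/(-4) + 3/(-2))) = -(-425)*(7*(-¼) + 3*(-½)) = -(-425)*(-7/4 - 3/2) = -(-425)*(-13)/4 = -85*65/4 = -5525/4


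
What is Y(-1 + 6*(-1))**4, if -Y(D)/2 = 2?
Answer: 256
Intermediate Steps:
Y(D) = -4 (Y(D) = -2*2 = -4)
Y(-1 + 6*(-1))**4 = (-4)**4 = 256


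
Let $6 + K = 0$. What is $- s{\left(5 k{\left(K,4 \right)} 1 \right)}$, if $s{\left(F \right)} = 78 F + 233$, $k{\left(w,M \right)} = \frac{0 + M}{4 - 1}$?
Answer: $-753$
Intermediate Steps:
$K = -6$ ($K = -6 + 0 = -6$)
$k{\left(w,M \right)} = \frac{M}{3}$
$s{\left(F \right)} = 233 + 78 F$
$- s{\left(5 k{\left(K,4 \right)} 1 \right)} = - (233 + 78 \cdot 5 \cdot \frac{1}{3} \cdot 4 \cdot 1) = - (233 + 78 \cdot 5 \cdot \frac{4}{3} \cdot 1) = - (233 + 78 \cdot \frac{20}{3} \cdot 1) = - (233 + 78 \cdot \frac{20}{3}) = - (233 + 520) = \left(-1\right) 753 = -753$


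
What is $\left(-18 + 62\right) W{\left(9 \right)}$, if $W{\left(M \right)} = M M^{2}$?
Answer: $32076$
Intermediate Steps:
$W{\left(M \right)} = M^{3}$
$\left(-18 + 62\right) W{\left(9 \right)} = \left(-18 + 62\right) 9^{3} = 44 \cdot 729 = 32076$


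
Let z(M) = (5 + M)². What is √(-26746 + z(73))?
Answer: I*√20662 ≈ 143.74*I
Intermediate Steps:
√(-26746 + z(73)) = √(-26746 + (5 + 73)²) = √(-26746 + 78²) = √(-26746 + 6084) = √(-20662) = I*√20662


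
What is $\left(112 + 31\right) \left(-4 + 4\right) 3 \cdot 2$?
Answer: $0$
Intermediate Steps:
$\left(112 + 31\right) \left(-4 + 4\right) 3 \cdot 2 = 143 \cdot 0 \cdot 3 \cdot 2 = 143 \cdot 0 \cdot 2 = 143 \cdot 0 = 0$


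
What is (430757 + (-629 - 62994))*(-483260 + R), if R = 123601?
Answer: -132043047306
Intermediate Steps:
(430757 + (-629 - 62994))*(-483260 + R) = (430757 + (-629 - 62994))*(-483260 + 123601) = (430757 - 63623)*(-359659) = 367134*(-359659) = -132043047306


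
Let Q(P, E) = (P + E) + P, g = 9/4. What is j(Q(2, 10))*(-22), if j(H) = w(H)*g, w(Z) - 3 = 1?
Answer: -198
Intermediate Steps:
g = 9/4 (g = 9*(¼) = 9/4 ≈ 2.2500)
w(Z) = 4 (w(Z) = 3 + 1 = 4)
Q(P, E) = E + 2*P (Q(P, E) = (E + P) + P = E + 2*P)
j(H) = 9 (j(H) = 4*(9/4) = 9)
j(Q(2, 10))*(-22) = 9*(-22) = -198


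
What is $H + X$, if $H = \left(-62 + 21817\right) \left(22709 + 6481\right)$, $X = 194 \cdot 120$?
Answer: $635051730$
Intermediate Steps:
$X = 23280$
$H = 635028450$ ($H = 21755 \cdot 29190 = 635028450$)
$H + X = 635028450 + 23280 = 635051730$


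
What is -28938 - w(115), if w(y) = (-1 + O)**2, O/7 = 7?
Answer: -31242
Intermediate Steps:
O = 49 (O = 7*7 = 49)
w(y) = 2304 (w(y) = (-1 + 49)**2 = 48**2 = 2304)
-28938 - w(115) = -28938 - 1*2304 = -28938 - 2304 = -31242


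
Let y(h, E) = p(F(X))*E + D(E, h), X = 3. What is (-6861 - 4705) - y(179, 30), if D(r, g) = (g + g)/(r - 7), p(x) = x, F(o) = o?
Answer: -268446/23 ≈ -11672.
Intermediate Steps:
D(r, g) = 2*g/(-7 + r) (D(r, g) = (2*g)/(-7 + r) = 2*g/(-7 + r))
y(h, E) = 3*E + 2*h/(-7 + E)
(-6861 - 4705) - y(179, 30) = (-6861 - 4705) - (2*179 + 3*30*(-7 + 30))/(-7 + 30) = -11566 - (358 + 3*30*23)/23 = -11566 - (358 + 2070)/23 = -11566 - 2428/23 = -268446/23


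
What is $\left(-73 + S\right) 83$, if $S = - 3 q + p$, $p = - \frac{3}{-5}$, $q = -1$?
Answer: $- \frac{28801}{5} \approx -5760.2$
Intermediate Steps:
$p = \frac{3}{5}$ ($p = \left(-3\right) \left(- \frac{1}{5}\right) = \frac{3}{5} \approx 0.6$)
$S = \frac{18}{5}$ ($S = \left(-3\right) \left(-1\right) + \frac{3}{5} = 3 + \frac{3}{5} = \frac{18}{5} \approx 3.6$)
$\left(-73 + S\right) 83 = \left(-73 + \frac{18}{5}\right) 83 = \left(- \frac{347}{5}\right) 83 = - \frac{28801}{5}$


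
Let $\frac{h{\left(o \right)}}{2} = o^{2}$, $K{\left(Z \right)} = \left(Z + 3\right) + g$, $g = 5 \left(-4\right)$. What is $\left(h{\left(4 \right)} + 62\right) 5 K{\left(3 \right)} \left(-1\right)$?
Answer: $6580$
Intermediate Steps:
$g = -20$
$K{\left(Z \right)} = -17 + Z$ ($K{\left(Z \right)} = \left(Z + 3\right) - 20 = \left(3 + Z\right) - 20 = -17 + Z$)
$h{\left(o \right)} = 2 o^{2}$
$\left(h{\left(4 \right)} + 62\right) 5 K{\left(3 \right)} \left(-1\right) = \left(2 \cdot 4^{2} + 62\right) 5 \left(-17 + 3\right) \left(-1\right) = \left(2 \cdot 16 + 62\right) 5 \left(-14\right) \left(-1\right) = \left(32 + 62\right) \left(\left(-70\right) \left(-1\right)\right) = 94 \cdot 70 = 6580$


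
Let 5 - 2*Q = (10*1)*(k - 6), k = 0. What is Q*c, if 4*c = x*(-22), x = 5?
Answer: -3575/4 ≈ -893.75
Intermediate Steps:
c = -55/2 (c = (5*(-22))/4 = (¼)*(-110) = -55/2 ≈ -27.500)
Q = 65/2 (Q = 5/2 - 10*1*(0 - 6)/2 = 5/2 - 5*(-6) = 5/2 - ½*(-60) = 5/2 + 30 = 65/2 ≈ 32.500)
Q*c = (65/2)*(-55/2) = -3575/4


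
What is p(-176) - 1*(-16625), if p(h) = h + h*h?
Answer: 47425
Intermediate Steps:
p(h) = h + h²
p(-176) - 1*(-16625) = -176*(1 - 176) - 1*(-16625) = -176*(-175) + 16625 = 30800 + 16625 = 47425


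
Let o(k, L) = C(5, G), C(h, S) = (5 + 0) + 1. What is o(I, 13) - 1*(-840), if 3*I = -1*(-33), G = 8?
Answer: 846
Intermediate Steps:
C(h, S) = 6 (C(h, S) = 5 + 1 = 6)
I = 11 (I = (-1*(-33))/3 = (⅓)*33 = 11)
o(k, L) = 6
o(I, 13) - 1*(-840) = 6 - 1*(-840) = 6 + 840 = 846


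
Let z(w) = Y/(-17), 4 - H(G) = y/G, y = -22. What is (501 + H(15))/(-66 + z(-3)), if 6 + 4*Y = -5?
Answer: -516596/67155 ≈ -7.6926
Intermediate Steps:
Y = -11/4 (Y = -3/2 + (¼)*(-5) = -3/2 - 5/4 = -11/4 ≈ -2.7500)
H(G) = 4 + 22/G (H(G) = 4 - (-22)/G = 4 + 22/G)
z(w) = 11/68 (z(w) = -11/4/(-17) = -11/4*(-1/17) = 11/68)
(501 + H(15))/(-66 + z(-3)) = (501 + (4 + 22/15))/(-66 + 11/68) = (501 + (4 + 22*(1/15)))/(-4477/68) = (501 + (4 + 22/15))*(-68/4477) = (501 + 82/15)*(-68/4477) = (7597/15)*(-68/4477) = -516596/67155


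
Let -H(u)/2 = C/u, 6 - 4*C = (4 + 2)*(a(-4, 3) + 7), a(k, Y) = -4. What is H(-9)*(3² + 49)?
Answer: -116/3 ≈ -38.667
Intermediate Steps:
C = -3 (C = 3/2 - (4 + 2)*(-4 + 7)/4 = 3/2 - 3*3/2 = 3/2 - ¼*18 = 3/2 - 9/2 = -3)
H(u) = 6/u (H(u) = -(-6)/u = 6/u)
H(-9)*(3² + 49) = (6/(-9))*(3² + 49) = (6*(-⅑))*(9 + 49) = -⅔*58 = -116/3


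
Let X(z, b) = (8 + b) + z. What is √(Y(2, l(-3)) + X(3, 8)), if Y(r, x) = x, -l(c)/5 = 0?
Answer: √19 ≈ 4.3589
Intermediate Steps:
l(c) = 0 (l(c) = -5*0 = 0)
X(z, b) = 8 + b + z
√(Y(2, l(-3)) + X(3, 8)) = √(0 + (8 + 8 + 3)) = √(0 + 19) = √19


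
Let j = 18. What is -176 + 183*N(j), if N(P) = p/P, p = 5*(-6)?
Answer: -481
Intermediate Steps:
p = -30
N(P) = -30/P
-176 + 183*N(j) = -176 + 183*(-30/18) = -176 + 183*(-30*1/18) = -176 + 183*(-5/3) = -176 - 305 = -481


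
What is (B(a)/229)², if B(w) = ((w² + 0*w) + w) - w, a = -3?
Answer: 81/52441 ≈ 0.0015446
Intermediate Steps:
B(w) = w² (B(w) = ((w² + 0) + w) - w = (w² + w) - w = (w + w²) - w = w²)
(B(a)/229)² = ((-3)²/229)² = (9*(1/229))² = (9/229)² = 81/52441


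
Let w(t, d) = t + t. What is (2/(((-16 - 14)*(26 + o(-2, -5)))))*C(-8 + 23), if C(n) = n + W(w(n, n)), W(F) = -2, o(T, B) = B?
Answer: -13/315 ≈ -0.041270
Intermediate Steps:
w(t, d) = 2*t
C(n) = -2 + n (C(n) = n - 2 = -2 + n)
(2/(((-16 - 14)*(26 + o(-2, -5)))))*C(-8 + 23) = (2/(((-16 - 14)*(26 - 5))))*(-2 + (-8 + 23)) = (2/((-30*21)))*(-2 + 15) = (2/(-630))*13 = (2*(-1/630))*13 = -1/315*13 = -13/315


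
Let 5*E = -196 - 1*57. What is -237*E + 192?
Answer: 60921/5 ≈ 12184.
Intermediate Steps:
E = -253/5 (E = (-196 - 1*57)/5 = (-196 - 57)/5 = (⅕)*(-253) = -253/5 ≈ -50.600)
-237*E + 192 = -237*(-253/5) + 192 = 59961/5 + 192 = 60921/5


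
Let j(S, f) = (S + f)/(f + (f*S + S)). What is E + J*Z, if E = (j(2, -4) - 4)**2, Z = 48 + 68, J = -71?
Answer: -205539/25 ≈ -8221.6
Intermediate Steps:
j(S, f) = (S + f)/(S + f + S*f) (j(S, f) = (S + f)/(f + (S*f + S)) = (S + f)/(f + (S + S*f)) = (S + f)/(S + f + S*f))
Z = 116
E = 361/25 (E = ((2 - 4)/(2 - 4 + 2*(-4)) - 4)**2 = (-2/(2 - 4 - 8) - 4)**2 = (-2/(-10) - 4)**2 = (-1/10*(-2) - 4)**2 = (1/5 - 4)**2 = (-19/5)**2 = 361/25 ≈ 14.440)
E + J*Z = 361/25 - 71*116 = 361/25 - 8236 = -205539/25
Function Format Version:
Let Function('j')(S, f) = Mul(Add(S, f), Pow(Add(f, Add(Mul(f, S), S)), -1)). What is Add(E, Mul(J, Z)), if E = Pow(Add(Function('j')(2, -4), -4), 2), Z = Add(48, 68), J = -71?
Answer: Rational(-205539, 25) ≈ -8221.6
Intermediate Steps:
Function('j')(S, f) = Mul(Pow(Add(S, f, Mul(S, f)), -1), Add(S, f)) (Function('j')(S, f) = Mul(Add(S, f), Pow(Add(f, Add(Mul(S, f), S)), -1)) = Mul(Add(S, f), Pow(Add(f, Add(S, Mul(S, f))), -1)) = Mul(Add(S, f), Pow(Add(S, f, Mul(S, f)), -1)) = Mul(Pow(Add(S, f, Mul(S, f)), -1), Add(S, f)))
Z = 116
E = Rational(361, 25) (E = Pow(Add(Mul(Pow(Add(2, -4, Mul(2, -4)), -1), Add(2, -4)), -4), 2) = Pow(Add(Mul(Pow(Add(2, -4, -8), -1), -2), -4), 2) = Pow(Add(Mul(Pow(-10, -1), -2), -4), 2) = Pow(Add(Mul(Rational(-1, 10), -2), -4), 2) = Pow(Add(Rational(1, 5), -4), 2) = Pow(Rational(-19, 5), 2) = Rational(361, 25) ≈ 14.440)
Add(E, Mul(J, Z)) = Add(Rational(361, 25), Mul(-71, 116)) = Add(Rational(361, 25), -8236) = Rational(-205539, 25)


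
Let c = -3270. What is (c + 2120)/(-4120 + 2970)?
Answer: 1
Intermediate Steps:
(c + 2120)/(-4120 + 2970) = (-3270 + 2120)/(-4120 + 2970) = -1150/(-1150) = -1150*(-1/1150) = 1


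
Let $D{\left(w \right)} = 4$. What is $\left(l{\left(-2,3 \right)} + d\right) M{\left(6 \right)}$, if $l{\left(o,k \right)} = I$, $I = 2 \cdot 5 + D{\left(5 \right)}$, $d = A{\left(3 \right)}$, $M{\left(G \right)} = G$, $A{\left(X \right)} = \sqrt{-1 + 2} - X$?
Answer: $72$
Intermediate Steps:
$A{\left(X \right)} = 1 - X$ ($A{\left(X \right)} = \sqrt{1} - X = 1 - X$)
$d = -2$ ($d = 1 - 3 = -2$)
$I = 14$ ($I = 2 \cdot 5 + 4 = 10 + 4 = 14$)
$l{\left(o,k \right)} = 14$
$\left(l{\left(-2,3 \right)} + d\right) M{\left(6 \right)} = \left(14 - 2\right) 6 = 12 \cdot 6 = 72$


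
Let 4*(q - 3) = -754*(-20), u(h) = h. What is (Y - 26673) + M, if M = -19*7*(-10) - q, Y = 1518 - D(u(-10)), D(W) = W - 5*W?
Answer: -27638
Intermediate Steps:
q = 3773 (q = 3 + (-754*(-20))/4 = 3 + (¼)*15080 = 3 + 3770 = 3773)
D(W) = -4*W
Y = 1478 (Y = 1518 - (-4)*(-10) = 1518 - 1*40 = 1518 - 40 = 1478)
M = -2443 (M = -19*7*(-10) - 1*3773 = -133*(-10) - 3773 = 1330 - 3773 = -2443)
(Y - 26673) + M = (1478 - 26673) - 2443 = -25195 - 2443 = -27638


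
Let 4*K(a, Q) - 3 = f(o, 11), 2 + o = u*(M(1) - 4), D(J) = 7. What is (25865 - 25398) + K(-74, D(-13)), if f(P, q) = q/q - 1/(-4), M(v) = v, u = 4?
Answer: 7489/16 ≈ 468.06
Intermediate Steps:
o = -14 (o = -2 + 4*(1 - 4) = -2 + 4*(-3) = -2 - 12 = -14)
f(P, q) = 5/4 (f(P, q) = 1 - 1*(-1/4) = 1 + 1/4 = 5/4)
K(a, Q) = 17/16 (K(a, Q) = 3/4 + (1/4)*(5/4) = 3/4 + 5/16 = 17/16)
(25865 - 25398) + K(-74, D(-13)) = (25865 - 25398) + 17/16 = 467 + 17/16 = 7489/16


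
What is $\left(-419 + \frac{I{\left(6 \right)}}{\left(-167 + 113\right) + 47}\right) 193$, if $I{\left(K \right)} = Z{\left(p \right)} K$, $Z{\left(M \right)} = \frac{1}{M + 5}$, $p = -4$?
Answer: $- \frac{567227}{7} \approx -81032.0$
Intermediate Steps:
$Z{\left(M \right)} = \frac{1}{5 + M}$
$I{\left(K \right)} = K$ ($I{\left(K \right)} = \frac{K}{5 - 4} = \frac{K}{1} = 1 K = K$)
$\left(-419 + \frac{I{\left(6 \right)}}{\left(-167 + 113\right) + 47}\right) 193 = \left(-419 + \frac{6}{\left(-167 + 113\right) + 47}\right) 193 = \left(-419 + \frac{6}{-54 + 47}\right) 193 = \left(-419 + \frac{6}{-7}\right) 193 = \left(-419 + 6 \left(- \frac{1}{7}\right)\right) 193 = \left(-419 - \frac{6}{7}\right) 193 = \left(- \frac{2939}{7}\right) 193 = - \frac{567227}{7}$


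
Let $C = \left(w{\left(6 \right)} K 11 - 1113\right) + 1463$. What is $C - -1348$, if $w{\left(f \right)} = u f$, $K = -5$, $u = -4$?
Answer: $3018$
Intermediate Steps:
$w{\left(f \right)} = - 4 f$
$C = 1670$ ($C = \left(\left(-4\right) 6 \left(-5\right) 11 - 1113\right) + 1463 = \left(\left(-24\right) \left(-5\right) 11 - 1113\right) + 1463 = \left(120 \cdot 11 - 1113\right) + 1463 = \left(1320 - 1113\right) + 1463 = 207 + 1463 = 1670$)
$C - -1348 = 1670 - -1348 = 1670 + 1348 = 3018$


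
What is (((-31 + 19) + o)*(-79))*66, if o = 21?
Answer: -46926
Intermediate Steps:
(((-31 + 19) + o)*(-79))*66 = (((-31 + 19) + 21)*(-79))*66 = ((-12 + 21)*(-79))*66 = (9*(-79))*66 = -711*66 = -46926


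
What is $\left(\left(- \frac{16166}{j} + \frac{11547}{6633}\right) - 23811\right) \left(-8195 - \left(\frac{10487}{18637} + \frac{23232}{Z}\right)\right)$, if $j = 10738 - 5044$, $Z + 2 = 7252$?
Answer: $\frac{27674844411452007276458}{141755190880875} \approx 1.9523 \cdot 10^{8}$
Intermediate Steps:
$Z = 7250$ ($Z = -2 + 7252 = 7250$)
$j = 5694$ ($j = 10738 - 5044 = 5694$)
$\left(\left(- \frac{16166}{j} + \frac{11547}{6633}\right) - 23811\right) \left(-8195 - \left(\frac{10487}{18637} + \frac{23232}{Z}\right)\right) = \left(\left(- \frac{16166}{5694} + \frac{11547}{6633}\right) - 23811\right) \left(-8195 - \left(\frac{10487}{18637} + \frac{11616}{3625}\right)\right) = \left(\left(\left(-16166\right) \frac{1}{5694} + 11547 \cdot \frac{1}{6633}\right) - 23811\right) \left(-8195 - \frac{254502767}{67559125}\right) = \left(\left(- \frac{8083}{2847} + \frac{1283}{737}\right) - 23811\right) \left(-8195 - \frac{254502767}{67559125}\right) = \left(- \frac{2304470}{2098239} - 23811\right) \left(-8195 - \frac{254502767}{67559125}\right) = \left(- \frac{49963473299}{2098239}\right) \left(- \frac{553901532142}{67559125}\right) = \frac{27674844411452007276458}{141755190880875}$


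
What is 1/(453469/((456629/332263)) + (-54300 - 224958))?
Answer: 456629/23153669065 ≈ 1.9722e-5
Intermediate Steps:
1/(453469/((456629/332263)) + (-54300 - 224958)) = 1/(453469/((456629*(1/332263))) - 279258) = 1/(453469/(456629/332263) - 279258) = 1/(453469*(332263/456629) - 279258) = 1/(150670970347/456629 - 279258) = 1/(23153669065/456629) = 456629/23153669065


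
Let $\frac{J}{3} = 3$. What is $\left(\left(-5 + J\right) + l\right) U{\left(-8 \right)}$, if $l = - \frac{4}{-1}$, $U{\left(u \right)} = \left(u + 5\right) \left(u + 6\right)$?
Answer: $48$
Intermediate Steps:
$J = 9$ ($J = 3 \cdot 3 = 9$)
$U{\left(u \right)} = \left(5 + u\right) \left(6 + u\right)$
$l = 4$ ($l = \left(-4\right) \left(-1\right) = 4$)
$\left(\left(-5 + J\right) + l\right) U{\left(-8 \right)} = \left(\left(-5 + 9\right) + 4\right) \left(30 + \left(-8\right)^{2} + 11 \left(-8\right)\right) = \left(4 + 4\right) \left(30 + 64 - 88\right) = 8 \cdot 6 = 48$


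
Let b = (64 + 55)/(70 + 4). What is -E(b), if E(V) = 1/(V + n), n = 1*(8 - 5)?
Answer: -74/341 ≈ -0.21701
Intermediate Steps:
n = 3 (n = 1*3 = 3)
b = 119/74 ≈ 1.6081
E(V) = 1/(3 + V) (E(V) = 1/(V + 3) = 1/(3 + V))
-E(b) = -1/(3 + 119/74) = -1/341/74 = -1*74/341 = -74/341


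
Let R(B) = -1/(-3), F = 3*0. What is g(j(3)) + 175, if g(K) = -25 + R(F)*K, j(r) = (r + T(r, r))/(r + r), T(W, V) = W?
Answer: 451/3 ≈ 150.33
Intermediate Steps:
F = 0
j(r) = 1 (j(r) = (r + r)/(r + r) = (2*r)/((2*r)) = (2*r)*(1/(2*r)) = 1)
R(B) = ⅓ (R(B) = -1*(-⅓) = ⅓)
g(K) = -25 + K/3
g(j(3)) + 175 = (-25 + (⅓)*1) + 175 = (-25 + ⅓) + 175 = -74/3 + 175 = 451/3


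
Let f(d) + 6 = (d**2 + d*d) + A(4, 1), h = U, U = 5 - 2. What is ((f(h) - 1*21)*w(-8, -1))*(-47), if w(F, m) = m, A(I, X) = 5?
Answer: -188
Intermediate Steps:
U = 3
h = 3
f(d) = -1 + 2*d**2 (f(d) = -6 + ((d**2 + d*d) + 5) = -6 + ((d**2 + d**2) + 5) = -6 + (2*d**2 + 5) = -6 + (5 + 2*d**2) = -1 + 2*d**2)
((f(h) - 1*21)*w(-8, -1))*(-47) = (((-1 + 2*3**2) - 1*21)*(-1))*(-47) = (((-1 + 2*9) - 21)*(-1))*(-47) = (((-1 + 18) - 21)*(-1))*(-47) = ((17 - 21)*(-1))*(-47) = -4*(-1)*(-47) = 4*(-47) = -188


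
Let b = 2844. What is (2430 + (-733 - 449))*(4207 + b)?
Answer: 8799648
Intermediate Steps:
(2430 + (-733 - 449))*(4207 + b) = (2430 + (-733 - 449))*(4207 + 2844) = (2430 - 1182)*7051 = 1248*7051 = 8799648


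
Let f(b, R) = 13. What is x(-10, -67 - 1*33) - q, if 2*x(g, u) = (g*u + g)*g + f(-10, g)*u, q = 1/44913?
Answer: -251512801/44913 ≈ -5600.0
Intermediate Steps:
q = 1/44913 ≈ 2.2265e-5
x(g, u) = 13*u/2 + g*(g + g*u)/2 (x(g, u) = ((g*u + g)*g + 13*u)/2 = ((g + g*u)*g + 13*u)/2 = (g*(g + g*u) + 13*u)/2 = (13*u + g*(g + g*u))/2 = 13*u/2 + g*(g + g*u)/2)
x(-10, -67 - 1*33) - q = ((½)*(-10)² + 13*(-67 - 1*33)/2 + (½)*(-67 - 1*33)*(-10)²) - 1*1/44913 = ((½)*100 + 13*(-67 - 33)/2 + (½)*(-67 - 33)*100) - 1/44913 = (50 + (13/2)*(-100) + (½)*(-100)*100) - 1/44913 = (50 - 650 - 5000) - 1/44913 = -5600 - 1/44913 = -251512801/44913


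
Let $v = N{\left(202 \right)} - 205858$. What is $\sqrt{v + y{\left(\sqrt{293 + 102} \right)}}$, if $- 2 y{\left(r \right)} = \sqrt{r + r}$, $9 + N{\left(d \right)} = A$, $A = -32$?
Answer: $\frac{\sqrt{-823596 - 2 \sqrt{2} \sqrt[4]{395}}}{2} \approx 453.76 i$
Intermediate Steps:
$N{\left(d \right)} = -41$ ($N{\left(d \right)} = -9 - 32 = -41$)
$y{\left(r \right)} = - \frac{\sqrt{2} \sqrt{r}}{2}$ ($y{\left(r \right)} = - \frac{\sqrt{r + r}}{2} = - \frac{\sqrt{2 r}}{2} = - \frac{\sqrt{2} \sqrt{r}}{2}$)
$v = -205899$ ($v = -41 - 205858 = -205899$)
$\sqrt{v + y{\left(\sqrt{293 + 102} \right)}} = \sqrt{-205899 - \frac{\sqrt{2} \sqrt{\sqrt{293 + 102}}}{2}} = \sqrt{-205899 - \frac{\sqrt{2} \sqrt{\sqrt{395}}}{2}} = \sqrt{-205899 - \frac{\sqrt{2} \sqrt[4]{395}}{2}}$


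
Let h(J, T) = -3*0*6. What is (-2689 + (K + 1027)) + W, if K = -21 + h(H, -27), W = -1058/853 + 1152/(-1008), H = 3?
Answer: -10063423/5971 ≈ -1685.4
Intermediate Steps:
W = -14230/5971 (W = -1058*1/853 + 1152*(-1/1008) = -1058/853 - 8/7 = -14230/5971 ≈ -2.3832)
h(J, T) = 0 (h(J, T) = 0*6 = 0)
K = -21 (K = -21 + 0 = -21)
(-2689 + (K + 1027)) + W = (-2689 + (-21 + 1027)) - 14230/5971 = (-2689 + 1006) - 14230/5971 = -1683 - 14230/5971 = -10063423/5971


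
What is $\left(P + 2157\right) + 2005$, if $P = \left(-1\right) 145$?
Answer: $4017$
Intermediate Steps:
$P = -145$
$\left(P + 2157\right) + 2005 = \left(-145 + 2157\right) + 2005 = 2012 + 2005 = 4017$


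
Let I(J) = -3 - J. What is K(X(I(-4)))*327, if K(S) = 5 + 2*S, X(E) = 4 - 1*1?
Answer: 3597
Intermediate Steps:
X(E) = 3 (X(E) = 4 - 1 = 3)
K(X(I(-4)))*327 = (5 + 2*3)*327 = (5 + 6)*327 = 11*327 = 3597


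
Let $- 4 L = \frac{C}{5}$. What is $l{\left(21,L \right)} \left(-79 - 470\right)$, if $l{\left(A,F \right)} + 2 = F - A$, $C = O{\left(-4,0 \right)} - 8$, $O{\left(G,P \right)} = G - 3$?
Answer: $\frac{48861}{4} \approx 12215.0$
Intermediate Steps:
$O{\left(G,P \right)} = -3 + G$
$C = -15$ ($C = \left(-3 - 4\right) - 8 = -7 - 8 = -15$)
$L = \frac{3}{4}$ ($L = - \frac{\left(-15\right) \frac{1}{5}}{4} = \left(- \frac{1}{4}\right) \left(-3\right) = \frac{3}{4} \approx 0.75$)
$l{\left(A,F \right)} = -2 + F - A$ ($l{\left(A,F \right)} = -2 - \left(A - F\right) = -2 + F - A$)
$l{\left(21,L \right)} \left(-79 - 470\right) = \left(-2 + \frac{3}{4} - 21\right) \left(-79 - 470\right) = \left(-2 + \frac{3}{4} - 21\right) \left(-549\right) = \left(- \frac{89}{4}\right) \left(-549\right) = \frac{48861}{4}$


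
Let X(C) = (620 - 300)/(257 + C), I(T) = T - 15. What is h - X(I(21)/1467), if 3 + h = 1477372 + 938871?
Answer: 60732161104/25135 ≈ 2.4162e+6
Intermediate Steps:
I(T) = -15 + T
h = 2416240 (h = -3 + (1477372 + 938871) = -3 + 2416243 = 2416240)
X(C) = 320/(257 + C)
h - X(I(21)/1467) = 2416240 - 320/(257 + (-15 + 21)/1467) = 2416240 - 320/(257 + 6*(1/1467)) = 2416240 - 320/(257 + 2/489) = 2416240 - 320/125675/489 = 2416240 - 320*489/125675 = 2416240 - 1*31296/25135 = 2416240 - 31296/25135 = 60732161104/25135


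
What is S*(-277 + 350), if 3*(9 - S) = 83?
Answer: -4088/3 ≈ -1362.7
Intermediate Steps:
S = -56/3 (S = 9 - 1/3*83 = 9 - 83/3 = -56/3 ≈ -18.667)
S*(-277 + 350) = -56*(-277 + 350)/3 = -56/3*73 = -4088/3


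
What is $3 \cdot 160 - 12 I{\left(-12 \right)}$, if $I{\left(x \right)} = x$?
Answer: $624$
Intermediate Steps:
$3 \cdot 160 - 12 I{\left(-12 \right)} = 3 \cdot 160 - 12 \left(-12\right) = 480 - -144 = 480 + 144 = 624$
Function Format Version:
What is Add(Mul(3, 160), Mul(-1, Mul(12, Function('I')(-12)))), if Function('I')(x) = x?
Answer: 624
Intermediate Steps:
Add(Mul(3, 160), Mul(-1, Mul(12, Function('I')(-12)))) = Add(Mul(3, 160), Mul(-1, Mul(12, -12))) = Add(480, Mul(-1, -144)) = Add(480, 144) = 624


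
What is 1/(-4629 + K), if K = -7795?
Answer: -1/12424 ≈ -8.0489e-5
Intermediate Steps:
1/(-4629 + K) = 1/(-4629 - 7795) = 1/(-12424) = -1/12424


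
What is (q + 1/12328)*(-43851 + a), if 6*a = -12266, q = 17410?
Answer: -14775806203483/18492 ≈ -7.9904e+8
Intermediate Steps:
a = -6133/3 (a = (⅙)*(-12266) = -6133/3 ≈ -2044.3)
(q + 1/12328)*(-43851 + a) = (17410 + 1/12328)*(-43851 - 6133/3) = (17410 + 1/12328)*(-137686/3) = (214630481/12328)*(-137686/3) = -14775806203483/18492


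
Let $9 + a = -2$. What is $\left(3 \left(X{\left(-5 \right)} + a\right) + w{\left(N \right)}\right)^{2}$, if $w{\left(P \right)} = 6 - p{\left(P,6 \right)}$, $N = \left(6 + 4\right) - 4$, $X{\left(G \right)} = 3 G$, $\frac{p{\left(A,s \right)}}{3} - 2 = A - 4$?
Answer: $7056$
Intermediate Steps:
$p{\left(A,s \right)} = -6 + 3 A$ ($p{\left(A,s \right)} = 6 + 3 \left(A - 4\right) = 6 + 3 \left(-4 + A\right) = 6 + \left(-12 + 3 A\right) = -6 + 3 A$)
$a = -11$ ($a = -9 - 2 = -11$)
$N = 6$ ($N = 10 - 4 = 6$)
$w{\left(P \right)} = 12 - 3 P$ ($w{\left(P \right)} = 6 - \left(-6 + 3 P\right) = 12 - 3 P$)
$\left(3 \left(X{\left(-5 \right)} + a\right) + w{\left(N \right)}\right)^{2} = \left(3 \left(3 \left(-5\right) - 11\right) + \left(12 - 18\right)\right)^{2} = \left(3 \left(-15 - 11\right) + \left(12 - 18\right)\right)^{2} = \left(3 \left(-26\right) - 6\right)^{2} = \left(-78 - 6\right)^{2} = \left(-84\right)^{2} = 7056$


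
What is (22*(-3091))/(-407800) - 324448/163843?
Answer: -60584121357/33407587700 ≈ -1.8135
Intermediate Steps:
(22*(-3091))/(-407800) - 324448/163843 = -68002*(-1/407800) - 324448*1/163843 = 34001/203900 - 324448/163843 = -60584121357/33407587700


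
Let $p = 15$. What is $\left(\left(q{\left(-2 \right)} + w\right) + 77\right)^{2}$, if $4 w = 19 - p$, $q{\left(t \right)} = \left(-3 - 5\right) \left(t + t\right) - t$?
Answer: $12544$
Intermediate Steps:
$q{\left(t \right)} = - 17 t$ ($q{\left(t \right)} = - 8 \cdot 2 t - t = - 16 t - t = - 17 t$)
$w = 1$ ($w = \frac{19 - 15}{4} = \frac{1}{4} \cdot 4 = 1$)
$\left(\left(q{\left(-2 \right)} + w\right) + 77\right)^{2} = \left(\left(\left(-17\right) \left(-2\right) + 1\right) + 77\right)^{2} = \left(\left(34 + 1\right) + 77\right)^{2} = \left(35 + 77\right)^{2} = 112^{2} = 12544$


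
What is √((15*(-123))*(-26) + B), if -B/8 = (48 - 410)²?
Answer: I*√1000382 ≈ 1000.2*I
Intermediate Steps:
B = -1048352 (B = -8*(48 - 410)² = -8*(-362)² = -8*131044 = -1048352)
√((15*(-123))*(-26) + B) = √((15*(-123))*(-26) - 1048352) = √(-1845*(-26) - 1048352) = √(47970 - 1048352) = √(-1000382) = I*√1000382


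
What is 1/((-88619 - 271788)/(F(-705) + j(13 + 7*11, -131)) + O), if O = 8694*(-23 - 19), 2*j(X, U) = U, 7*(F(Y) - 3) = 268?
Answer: -339/118739474 ≈ -2.8550e-6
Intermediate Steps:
F(Y) = 289/7 (F(Y) = 3 + (⅐)*268 = 3 + 268/7 = 289/7)
j(X, U) = U/2
O = -365148 (O = 8694*(-42) = -365148)
1/((-88619 - 271788)/(F(-705) + j(13 + 7*11, -131)) + O) = 1/((-88619 - 271788)/(289/7 + (½)*(-131)) - 365148) = 1/(-360407/(289/7 - 131/2) - 365148) = 1/(-360407/(-339/14) - 365148) = 1/(-360407*(-14/339) - 365148) = 1/(5045698/339 - 365148) = 1/(-118739474/339) = -339/118739474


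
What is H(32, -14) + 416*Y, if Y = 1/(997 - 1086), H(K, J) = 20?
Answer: 1364/89 ≈ 15.326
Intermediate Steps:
Y = -1/89 (Y = 1/(-89) = -1/89 ≈ -0.011236)
H(32, -14) + 416*Y = 20 + 416*(-1/89) = 20 - 416/89 = 1364/89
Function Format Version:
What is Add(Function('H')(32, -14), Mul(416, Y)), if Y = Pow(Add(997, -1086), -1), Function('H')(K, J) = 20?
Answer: Rational(1364, 89) ≈ 15.326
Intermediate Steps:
Y = Rational(-1, 89) (Y = Pow(-89, -1) = Rational(-1, 89) ≈ -0.011236)
Add(Function('H')(32, -14), Mul(416, Y)) = Add(20, Mul(416, Rational(-1, 89))) = Add(20, Rational(-416, 89)) = Rational(1364, 89)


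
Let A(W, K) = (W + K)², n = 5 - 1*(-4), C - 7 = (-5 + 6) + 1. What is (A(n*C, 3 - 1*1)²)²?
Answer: 2252292232139041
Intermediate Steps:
C = 9 (C = 7 + ((-5 + 6) + 1) = 7 + (1 + 1) = 7 + 2 = 9)
n = 9 (n = 5 + 4 = 9)
A(W, K) = (K + W)²
(A(n*C, 3 - 1*1)²)² = ((((3 - 1*1) + 9*9)²)²)² = ((((3 - 1) + 81)²)²)² = (((2 + 81)²)²)² = ((83²)²)² = (6889²)² = 47458321² = 2252292232139041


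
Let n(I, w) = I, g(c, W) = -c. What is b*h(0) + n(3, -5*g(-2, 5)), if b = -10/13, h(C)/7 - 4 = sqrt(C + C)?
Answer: -241/13 ≈ -18.538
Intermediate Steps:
h(C) = 28 + 7*sqrt(2)*sqrt(C) (h(C) = 28 + 7*sqrt(C + C) = 28 + 7*sqrt(2*C) = 28 + 7*(sqrt(2)*sqrt(C)) = 28 + 7*sqrt(2)*sqrt(C))
b = -10/13 (b = -10*1/13 = -10/13 ≈ -0.76923)
b*h(0) + n(3, -5*g(-2, 5)) = -10*(28 + 7*sqrt(2)*sqrt(0))/13 + 3 = -10*(28 + 7*sqrt(2)*0)/13 + 3 = -10*(28 + 0)/13 + 3 = -10/13*28 + 3 = -280/13 + 3 = -241/13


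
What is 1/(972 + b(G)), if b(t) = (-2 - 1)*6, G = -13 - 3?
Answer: 1/954 ≈ 0.0010482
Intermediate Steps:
G = -16
b(t) = -18 (b(t) = -3*6 = -18)
1/(972 + b(G)) = 1/(972 - 18) = 1/954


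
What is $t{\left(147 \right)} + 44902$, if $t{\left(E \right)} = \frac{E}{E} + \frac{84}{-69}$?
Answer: $\frac{1032741}{23} \approx 44902.0$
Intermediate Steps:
$t{\left(E \right)} = - \frac{5}{23}$ ($t{\left(E \right)} = 1 + 84 \left(- \frac{1}{69}\right) = 1 - \frac{28}{23} = - \frac{5}{23}$)
$t{\left(147 \right)} + 44902 = - \frac{5}{23} + 44902 = \frac{1032741}{23}$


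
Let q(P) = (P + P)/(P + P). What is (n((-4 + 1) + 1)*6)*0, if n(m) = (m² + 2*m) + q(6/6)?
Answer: 0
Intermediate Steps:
q(P) = 1 (q(P) = (2*P)/((2*P)) = (2*P)*(1/(2*P)) = 1)
n(m) = 1 + m² + 2*m (n(m) = (m² + 2*m) + 1 = 1 + m² + 2*m)
(n((-4 + 1) + 1)*6)*0 = ((1 + ((-4 + 1) + 1)² + 2*((-4 + 1) + 1))*6)*0 = ((1 + (-3 + 1)² + 2*(-3 + 1))*6)*0 = ((1 + (-2)² + 2*(-2))*6)*0 = ((1 + 4 - 4)*6)*0 = (1*6)*0 = 6*0 = 0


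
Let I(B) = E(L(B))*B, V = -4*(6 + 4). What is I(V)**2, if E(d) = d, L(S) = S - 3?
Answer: 2958400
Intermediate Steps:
V = -40 (V = -4*10 = -40)
L(S) = -3 + S
I(B) = B*(-3 + B) (I(B) = (-3 + B)*B = B*(-3 + B))
I(V)**2 = (-40*(-3 - 40))**2 = (-40*(-43))**2 = 1720**2 = 2958400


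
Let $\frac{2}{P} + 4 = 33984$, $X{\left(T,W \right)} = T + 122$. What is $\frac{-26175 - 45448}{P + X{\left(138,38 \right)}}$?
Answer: $- \frac{1216874770}{4417401} \approx -275.47$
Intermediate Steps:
$X{\left(T,W \right)} = 122 + T$
$P = \frac{1}{16990}$ ($P = \frac{2}{-4 + 33984} = \frac{2}{33980} = 2 \cdot \frac{1}{33980} = \frac{1}{16990} \approx 5.8858 \cdot 10^{-5}$)
$\frac{-26175 - 45448}{P + X{\left(138,38 \right)}} = \frac{-26175 - 45448}{\frac{1}{16990} + \left(122 + 138\right)} = - \frac{71623}{\frac{1}{16990} + 260} = - \frac{71623}{\frac{4417401}{16990}} = \left(-71623\right) \frac{16990}{4417401} = - \frac{1216874770}{4417401}$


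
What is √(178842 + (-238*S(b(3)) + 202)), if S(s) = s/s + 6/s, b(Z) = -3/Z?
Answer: 3*√20026 ≈ 424.54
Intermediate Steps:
S(s) = 1 + 6/s
√(178842 + (-238*S(b(3)) + 202)) = √(178842 + (-238*(6 - 3/3)/((-3/3)) + 202)) = √(178842 + (-238*(6 - 3*⅓)/((-3*⅓)) + 202)) = √(178842 + (-238*(6 - 1)/(-1) + 202)) = √(178842 + (-(-238)*5 + 202)) = √(178842 + (-238*(-5) + 202)) = √(178842 + (1190 + 202)) = √(178842 + 1392) = √180234 = 3*√20026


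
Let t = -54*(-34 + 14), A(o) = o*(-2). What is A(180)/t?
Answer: -⅓ ≈ -0.33333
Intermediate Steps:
A(o) = -2*o
t = 1080 (t = -54*(-20) = 1080)
A(180)/t = -2*180/1080 = -360*1/1080 = -⅓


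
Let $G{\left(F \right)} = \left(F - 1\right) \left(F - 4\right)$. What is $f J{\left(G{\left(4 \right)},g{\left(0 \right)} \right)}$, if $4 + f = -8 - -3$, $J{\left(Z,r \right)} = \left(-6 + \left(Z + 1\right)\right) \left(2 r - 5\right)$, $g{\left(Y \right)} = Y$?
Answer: $-225$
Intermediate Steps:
$G{\left(F \right)} = \left(-1 + F\right) \left(-4 + F\right)$
$J{\left(Z,r \right)} = \left(-5 + Z\right) \left(-5 + 2 r\right)$ ($J{\left(Z,r \right)} = \left(-6 + \left(1 + Z\right)\right) \left(-5 + 2 r\right) = \left(-5 + Z\right) \left(-5 + 2 r\right)$)
$f = -9$ ($f = -4 - 5 = -9$)
$f J{\left(G{\left(4 \right)},g{\left(0 \right)} \right)} = - 9 \left(25 - 0 - 5 \left(4 + 4^{2} - 20\right) + 2 \left(4 + 4^{2} - 20\right) 0\right) = - 9 \left(25 + 0 - 5 \left(4 + 16 - 20\right) + 2 \left(4 + 16 - 20\right) 0\right) = - 9 \left(25 + 0 - 0 + 2 \cdot 0 \cdot 0\right) = - 9 \left(25 + 0 + 0 + 0\right) = \left(-9\right) 25 = -225$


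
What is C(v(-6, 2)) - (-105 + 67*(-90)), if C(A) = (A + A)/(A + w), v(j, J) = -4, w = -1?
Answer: 30683/5 ≈ 6136.6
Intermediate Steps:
C(A) = 2*A/(-1 + A) (C(A) = (A + A)/(A - 1) = (2*A)/(-1 + A) = 2*A/(-1 + A))
C(v(-6, 2)) - (-105 + 67*(-90)) = 2*(-4)/(-1 - 4) - (-105 + 67*(-90)) = 2*(-4)/(-5) - (-105 - 6030) = 2*(-4)*(-⅕) - 1*(-6135) = 8/5 + 6135 = 30683/5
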